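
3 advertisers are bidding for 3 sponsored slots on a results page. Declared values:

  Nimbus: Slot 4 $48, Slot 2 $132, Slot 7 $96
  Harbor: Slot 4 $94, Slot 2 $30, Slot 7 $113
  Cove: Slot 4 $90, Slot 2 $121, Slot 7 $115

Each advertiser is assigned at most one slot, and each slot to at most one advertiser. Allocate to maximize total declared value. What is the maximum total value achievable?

Treat this as an assignment problem: match each advertiser to one slot.
Optimal: Nimbus→Slot 2 ($132), Harbor→Slot 4 ($94), Cove→Slot 7 ($115) — total 132+94+115 = $341.
Row-greedy (each advertiser in turn takes its best remaining slot) gives $335, worse by 6.
Next-best assignment: Nimbus→Slot 2, Harbor→Slot 7, Cove→Slot 4 = $335.
No other one-to-one assignment exceeds $341.

Max total: $341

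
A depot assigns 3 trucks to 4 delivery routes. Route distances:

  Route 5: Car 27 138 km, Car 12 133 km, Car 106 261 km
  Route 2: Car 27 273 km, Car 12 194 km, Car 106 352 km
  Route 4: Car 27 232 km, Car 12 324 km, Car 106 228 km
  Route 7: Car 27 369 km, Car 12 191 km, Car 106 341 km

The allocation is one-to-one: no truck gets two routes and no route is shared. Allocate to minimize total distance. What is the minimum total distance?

Min total: 557 km

Optimal: Car 27→Route 5 (138 km), Car 12→Route 7 (191 km), Car 106→Route 4 (228 km) — total 138+191+228 = 557 km.
Min-entry greedy (repeatedly take the single cheapest remaining cell) gives 634 km, worse by 77.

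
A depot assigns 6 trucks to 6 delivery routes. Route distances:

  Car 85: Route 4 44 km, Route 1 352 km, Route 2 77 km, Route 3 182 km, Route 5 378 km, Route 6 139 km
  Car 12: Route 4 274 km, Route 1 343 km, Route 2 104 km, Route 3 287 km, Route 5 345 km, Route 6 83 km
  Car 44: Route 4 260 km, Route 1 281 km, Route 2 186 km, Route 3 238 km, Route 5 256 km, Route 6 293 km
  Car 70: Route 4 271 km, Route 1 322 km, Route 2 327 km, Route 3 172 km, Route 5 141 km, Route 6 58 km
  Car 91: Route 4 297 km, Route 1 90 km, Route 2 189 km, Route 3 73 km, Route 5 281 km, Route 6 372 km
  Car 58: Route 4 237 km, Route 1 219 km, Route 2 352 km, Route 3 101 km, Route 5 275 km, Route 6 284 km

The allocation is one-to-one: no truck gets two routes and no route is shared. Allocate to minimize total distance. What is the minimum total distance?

Min total: 645 km

Optimal: Car 85→Route 4 (44 km), Car 12→Route 6 (83 km), Car 44→Route 2 (186 km), Car 70→Route 5 (141 km), Car 91→Route 1 (90 km), Car 58→Route 3 (101 km) — total 44+83+186+141+90+101 = 645 km.
Min-entry greedy (repeatedly take the single cheapest remaining cell) gives 754 km, worse by 109.
No other one-to-one assignment undercuts 645 km.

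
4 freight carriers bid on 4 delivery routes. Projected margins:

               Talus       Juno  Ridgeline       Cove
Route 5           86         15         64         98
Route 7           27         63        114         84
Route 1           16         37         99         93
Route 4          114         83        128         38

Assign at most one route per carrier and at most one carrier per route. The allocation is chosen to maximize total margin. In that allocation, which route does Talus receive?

Treat this as an assignment problem: match each carrier to one route.
Optimal: Talus→Route 5 ($86k), Juno→Route 4 ($83k), Ridgeline→Route 7 ($114k), Cove→Route 1 ($93k) — total 86+83+114+93 = $376k.
Max-entry greedy (repeatedly take the single best remaining cell) gives $305k, worse by 71.
Swapping Talus↔Ridgeline (Talus→Route 7 $27k, Ridgeline→Route 5 $64k) loses 109.
Every other assignment is strictly worse.
Talus's own top route is Route 4 ($114k), but forcing Talus→Route 4 and reassigning the rest optimally gives only $374k — worse by 2.

Talus receives Route 5.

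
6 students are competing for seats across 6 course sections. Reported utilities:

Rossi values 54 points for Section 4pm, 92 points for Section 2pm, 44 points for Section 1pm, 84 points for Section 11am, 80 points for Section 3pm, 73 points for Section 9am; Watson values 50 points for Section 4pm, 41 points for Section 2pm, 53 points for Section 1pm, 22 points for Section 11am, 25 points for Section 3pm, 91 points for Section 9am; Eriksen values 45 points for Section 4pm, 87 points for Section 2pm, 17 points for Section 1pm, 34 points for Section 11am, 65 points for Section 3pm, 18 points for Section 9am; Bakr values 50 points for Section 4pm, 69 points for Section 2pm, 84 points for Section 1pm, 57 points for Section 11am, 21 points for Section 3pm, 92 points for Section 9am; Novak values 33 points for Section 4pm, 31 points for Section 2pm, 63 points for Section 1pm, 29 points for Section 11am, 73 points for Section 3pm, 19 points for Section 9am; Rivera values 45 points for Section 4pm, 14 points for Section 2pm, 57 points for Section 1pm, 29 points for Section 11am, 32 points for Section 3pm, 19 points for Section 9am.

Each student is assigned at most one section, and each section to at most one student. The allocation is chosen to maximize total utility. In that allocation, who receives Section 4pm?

Rivera receives Section 4pm.

Optimal: Rossi→Section 11am (84 points), Watson→Section 9am (91 points), Eriksen→Section 2pm (87 points), Bakr→Section 1pm (84 points), Novak→Section 3pm (73 points), Rivera→Section 4pm (45 points) — total 84+91+87+84+73+45 = 464 points.
Column-greedy (each section in turn goes to its best remaining student) gives 377 points, worse by 87.
Rivera's own top section is Section 1pm (57 points), but forcing Rivera→Section 1pm and reassigning the rest optimally gives only 443 points — worse by 21.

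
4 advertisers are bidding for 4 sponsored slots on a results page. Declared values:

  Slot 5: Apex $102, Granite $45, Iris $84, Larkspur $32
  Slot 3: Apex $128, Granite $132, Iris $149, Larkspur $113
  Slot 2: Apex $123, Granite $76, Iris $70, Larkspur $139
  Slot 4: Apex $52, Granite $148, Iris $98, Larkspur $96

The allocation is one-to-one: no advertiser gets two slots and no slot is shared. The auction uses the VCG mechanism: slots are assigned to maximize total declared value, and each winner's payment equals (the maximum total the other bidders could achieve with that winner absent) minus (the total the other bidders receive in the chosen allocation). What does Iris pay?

Iris pays $26.

Efficient allocation: Apex→Slot 5 ($102), Granite→Slot 4 ($148), Iris→Slot 3 ($149), Larkspur→Slot 2 ($139); total welfare W = $538.
Iris receives Slot 3 at value $149, so the others get W − 149 = $389.
Without Iris: best allocation of the remaining 3 bidders over all 4 slots is Apex→Slot 3 ($128), Granite→Slot 4 ($148), Larkspur→Slot 2 ($139), total $415.
VCG payment = (others' best without Iris) − (others' welfare with Iris) = 415 − 389 = $26.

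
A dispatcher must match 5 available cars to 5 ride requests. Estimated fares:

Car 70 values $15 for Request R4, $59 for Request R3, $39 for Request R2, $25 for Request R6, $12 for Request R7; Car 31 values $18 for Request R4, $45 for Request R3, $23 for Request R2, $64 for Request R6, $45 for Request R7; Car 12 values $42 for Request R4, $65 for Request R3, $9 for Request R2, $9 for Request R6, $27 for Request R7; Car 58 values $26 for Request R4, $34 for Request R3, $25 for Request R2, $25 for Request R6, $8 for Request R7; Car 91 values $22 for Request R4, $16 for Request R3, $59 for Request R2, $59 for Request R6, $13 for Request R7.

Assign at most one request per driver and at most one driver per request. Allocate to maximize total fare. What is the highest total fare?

Optimal: Car 70→Request R3 ($59), Car 31→Request R6 ($64), Car 12→Request R7 ($27), Car 58→Request R4 ($26), Car 91→Request R2 ($59) — total 59+64+27+26+59 = $235.
Column-greedy (each request in turn goes to its best remaining driver) gives $232, worse by 3.
Next-best assignment: Car 70→Request R2, Car 31→Request R7, Car 12→Request R3, Car 58→Request R4, Car 91→Request R6 = $234.
Swapping Car 91↔Car 31 (Car 91→Request R6 $59, Car 31→Request R2 $23) loses 41.
No other one-to-one assignment exceeds $235.

Max total: $235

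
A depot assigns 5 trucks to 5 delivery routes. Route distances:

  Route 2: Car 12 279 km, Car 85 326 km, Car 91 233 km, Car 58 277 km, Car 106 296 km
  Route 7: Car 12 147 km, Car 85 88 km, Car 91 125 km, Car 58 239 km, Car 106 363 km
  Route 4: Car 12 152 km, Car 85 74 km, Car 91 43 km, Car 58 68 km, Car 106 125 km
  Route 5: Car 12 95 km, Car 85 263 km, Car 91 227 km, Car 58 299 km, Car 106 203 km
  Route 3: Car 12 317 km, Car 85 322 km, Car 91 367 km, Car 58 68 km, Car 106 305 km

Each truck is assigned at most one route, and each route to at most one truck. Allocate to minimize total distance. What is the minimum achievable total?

Optimal: Car 12→Route 5 (95 km), Car 85→Route 7 (88 km), Car 91→Route 4 (43 km), Car 58→Route 3 (68 km), Car 106→Route 2 (296 km) — total 95+88+43+68+296 = 590 km.
Row-greedy (each truck in turn takes its cheapest remaining route) gives 658 km, worse by 68.

Minimum total: 590 km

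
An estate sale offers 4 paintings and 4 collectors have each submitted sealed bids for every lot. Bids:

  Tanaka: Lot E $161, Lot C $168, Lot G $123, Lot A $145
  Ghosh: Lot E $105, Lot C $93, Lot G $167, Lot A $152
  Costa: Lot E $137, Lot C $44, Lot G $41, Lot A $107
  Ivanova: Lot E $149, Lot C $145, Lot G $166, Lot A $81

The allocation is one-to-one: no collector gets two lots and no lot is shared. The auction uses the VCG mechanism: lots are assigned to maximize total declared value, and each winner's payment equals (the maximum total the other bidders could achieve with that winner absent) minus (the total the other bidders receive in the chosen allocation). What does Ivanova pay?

Ivanova pays $15.

Efficient allocation: Tanaka→Lot C ($168), Ghosh→Lot A ($152), Costa→Lot E ($137), Ivanova→Lot G ($166); total welfare W = $623.
Ivanova receives Lot G at value $166, so the others get W − 166 = $457.
Without Ivanova: best allocation of the remaining 3 bidders over all 4 lots is Tanaka→Lot C ($168), Ghosh→Lot G ($167), Costa→Lot E ($137), total $472.
VCG payment = (others' best without Ivanova) − (others' welfare with Ivanova) = 472 − 457 = $15.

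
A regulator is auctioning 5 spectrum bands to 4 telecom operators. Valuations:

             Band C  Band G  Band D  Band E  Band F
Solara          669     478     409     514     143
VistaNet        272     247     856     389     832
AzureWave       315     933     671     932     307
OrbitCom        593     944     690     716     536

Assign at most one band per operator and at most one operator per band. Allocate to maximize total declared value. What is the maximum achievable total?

This is the linear assignment problem.
Optimal: Solara→Band C ($669M), VistaNet→Band D ($856M), AzureWave→Band E ($932M), OrbitCom→Band G ($944M) — total 669+856+932+944 = $3401M.
Row-greedy (each operator in turn takes its best remaining band) gives $3174M, worse by 227.
Checked against all permutations: $3401M is optimal.

Maximum total: $3401M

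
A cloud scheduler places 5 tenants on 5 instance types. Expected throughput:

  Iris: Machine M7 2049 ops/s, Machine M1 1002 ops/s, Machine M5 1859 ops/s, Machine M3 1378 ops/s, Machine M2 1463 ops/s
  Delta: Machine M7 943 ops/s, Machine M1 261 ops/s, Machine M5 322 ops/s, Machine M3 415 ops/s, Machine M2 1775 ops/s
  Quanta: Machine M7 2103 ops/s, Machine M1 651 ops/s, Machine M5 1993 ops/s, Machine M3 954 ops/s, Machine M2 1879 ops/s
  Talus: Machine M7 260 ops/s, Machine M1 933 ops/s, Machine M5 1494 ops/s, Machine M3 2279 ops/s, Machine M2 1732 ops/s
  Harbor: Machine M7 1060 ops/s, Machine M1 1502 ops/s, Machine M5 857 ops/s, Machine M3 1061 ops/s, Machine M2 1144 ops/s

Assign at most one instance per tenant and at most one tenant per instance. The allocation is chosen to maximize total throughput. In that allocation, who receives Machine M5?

Quanta receives Machine M5.

Optimal: Iris→Machine M7 (2049 ops/s), Delta→Machine M2 (1775 ops/s), Quanta→Machine M5 (1993 ops/s), Talus→Machine M3 (2279 ops/s), Harbor→Machine M1 (1502 ops/s) — total 2049+1775+1993+2279+1502 = 9598 ops/s.
Max-entry greedy (repeatedly take the single best remaining cell) gives 9518 ops/s, worse by 80.
Next-best assignment: Iris→Machine M5, Delta→Machine M2, Quanta→Machine M7, Talus→Machine M3, Harbor→Machine M1 = 9518 ops/s.
Quanta's own top instance is Machine M7 (2103 ops/s), but forcing Quanta→Machine M7 and reassigning the rest optimally gives only 9518 ops/s — worse by 80.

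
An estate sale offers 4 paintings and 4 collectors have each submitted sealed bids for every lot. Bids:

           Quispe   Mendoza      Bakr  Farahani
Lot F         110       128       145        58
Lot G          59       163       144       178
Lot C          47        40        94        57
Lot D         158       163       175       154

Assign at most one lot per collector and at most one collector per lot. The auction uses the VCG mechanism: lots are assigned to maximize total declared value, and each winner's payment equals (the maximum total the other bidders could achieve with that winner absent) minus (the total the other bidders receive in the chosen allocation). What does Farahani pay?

Farahani pays $86.

Efficient allocation: Quispe→Lot D ($158), Mendoza→Lot F ($128), Bakr→Lot C ($94), Farahani→Lot G ($178); total welfare W = $558.
Farahani receives Lot G at value $178, so the others get W − 178 = $380.
Without Farahani: best allocation of the remaining 3 bidders over all 4 lots is Quispe→Lot D ($158), Mendoza→Lot G ($163), Bakr→Lot F ($145), total $466.
VCG payment = (others' best without Farahani) − (others' welfare with Farahani) = 466 − 380 = $86.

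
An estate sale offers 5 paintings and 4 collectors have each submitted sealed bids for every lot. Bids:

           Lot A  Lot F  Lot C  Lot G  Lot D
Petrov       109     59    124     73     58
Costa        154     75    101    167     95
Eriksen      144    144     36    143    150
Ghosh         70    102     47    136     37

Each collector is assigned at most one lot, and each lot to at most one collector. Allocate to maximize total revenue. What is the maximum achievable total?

Maximum total: $564

Optimal: Petrov→Lot C ($124), Costa→Lot A ($154), Eriksen→Lot D ($150), Ghosh→Lot G ($136) — total 124+154+150+136 = $564.
Column-greedy (each lot in turn goes to its best remaining collector) gives $558, worse by 6.
Next-best assignment: Petrov→Lot C, Costa→Lot A, Eriksen→Lot F, Ghosh→Lot G = $558.
Swapping Costa↔Petrov (Costa→Lot C $101, Petrov→Lot A $109) loses 68.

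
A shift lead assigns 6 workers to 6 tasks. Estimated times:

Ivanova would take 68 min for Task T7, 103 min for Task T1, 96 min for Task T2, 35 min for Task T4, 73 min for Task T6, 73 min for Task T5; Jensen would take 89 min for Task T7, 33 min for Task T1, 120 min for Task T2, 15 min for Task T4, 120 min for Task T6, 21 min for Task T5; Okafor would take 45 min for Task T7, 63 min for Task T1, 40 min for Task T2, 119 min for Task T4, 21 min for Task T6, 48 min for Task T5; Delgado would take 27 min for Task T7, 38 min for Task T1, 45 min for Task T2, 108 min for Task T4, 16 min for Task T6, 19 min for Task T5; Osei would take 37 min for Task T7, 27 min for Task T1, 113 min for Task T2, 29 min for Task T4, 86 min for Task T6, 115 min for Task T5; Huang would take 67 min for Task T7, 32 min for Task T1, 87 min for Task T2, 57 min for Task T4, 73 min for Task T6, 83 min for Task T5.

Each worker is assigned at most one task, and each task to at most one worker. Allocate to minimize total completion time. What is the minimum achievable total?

Minimum total: 181 min

Optimal: Ivanova→Task T4 (35 min), Jensen→Task T5 (21 min), Okafor→Task T2 (40 min), Delgado→Task T6 (16 min), Osei→Task T7 (37 min), Huang→Task T1 (32 min) — total 35+21+40+16+37+32 = 181 min.
Min-entry greedy (repeatedly take the single cheapest remaining cell) gives 238 min, worse by 57.
Swapping Huang↔Jensen (Huang→Task T5 83 min, Jensen→Task T1 33 min) adds 63.
Every other assignment is strictly worse.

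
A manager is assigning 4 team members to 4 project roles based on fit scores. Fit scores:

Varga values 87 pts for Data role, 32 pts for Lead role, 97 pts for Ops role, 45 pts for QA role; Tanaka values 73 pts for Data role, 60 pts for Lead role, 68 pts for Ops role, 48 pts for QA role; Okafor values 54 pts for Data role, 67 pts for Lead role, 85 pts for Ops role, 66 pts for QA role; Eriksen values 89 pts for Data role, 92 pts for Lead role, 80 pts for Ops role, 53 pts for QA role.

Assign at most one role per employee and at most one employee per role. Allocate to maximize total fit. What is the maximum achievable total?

Maximum total: 328 pts

This is a one-to-one assignment (maximum-weight bipartite matching).
Optimal: Varga→Ops role (97 pts), Tanaka→Data role (73 pts), Okafor→QA role (66 pts), Eriksen→Lead role (92 pts) — total 97+73+66+92 = 328 pts.
Row-greedy (each employee in turn takes its best remaining role) gives 290 pts, worse by 38.
Swapping Tanaka↔Eriksen (Tanaka→Lead role 60 pts, Eriksen→Data role 89 pts) loses 16.
No other one-to-one assignment exceeds 328 pts.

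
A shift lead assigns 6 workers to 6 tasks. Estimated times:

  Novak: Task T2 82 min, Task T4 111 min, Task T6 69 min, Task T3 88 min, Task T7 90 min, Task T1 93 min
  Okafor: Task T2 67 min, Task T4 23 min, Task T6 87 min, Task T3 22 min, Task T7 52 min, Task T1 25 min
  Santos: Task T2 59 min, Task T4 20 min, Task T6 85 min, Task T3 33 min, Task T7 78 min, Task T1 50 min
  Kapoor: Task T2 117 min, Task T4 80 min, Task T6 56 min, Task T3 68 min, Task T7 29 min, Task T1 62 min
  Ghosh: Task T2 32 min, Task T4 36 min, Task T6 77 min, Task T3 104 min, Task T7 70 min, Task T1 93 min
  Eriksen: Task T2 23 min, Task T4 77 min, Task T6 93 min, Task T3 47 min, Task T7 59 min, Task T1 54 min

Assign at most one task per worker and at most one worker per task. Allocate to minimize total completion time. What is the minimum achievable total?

Minimum total: 215 min

Optimal: Novak→Task T6 (69 min), Okafor→Task T1 (25 min), Santos→Task T3 (33 min), Kapoor→Task T7 (29 min), Ghosh→Task T4 (36 min), Eriksen→Task T2 (23 min) — total 69+25+33+29+36+23 = 215 min.
Row-greedy (each worker in turn takes its cheapest remaining task) gives 226 min, worse by 11.
Every other assignment is strictly worse.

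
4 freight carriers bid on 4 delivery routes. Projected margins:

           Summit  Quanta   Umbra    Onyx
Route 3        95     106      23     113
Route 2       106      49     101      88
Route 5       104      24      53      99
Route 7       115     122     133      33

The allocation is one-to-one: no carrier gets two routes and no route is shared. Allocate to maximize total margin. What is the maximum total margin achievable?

Maximum total: $444k

Optimal: Summit→Route 2 ($106k), Quanta→Route 3 ($106k), Umbra→Route 7 ($133k), Onyx→Route 5 ($99k) — total 106+106+133+99 = $444k.
Column-greedy (each route in turn goes to its best remaining carrier) gives $394k, worse by 50.
Swapping Onyx↔Quanta (Onyx→Route 3 $113k, Quanta→Route 5 $24k) loses 68.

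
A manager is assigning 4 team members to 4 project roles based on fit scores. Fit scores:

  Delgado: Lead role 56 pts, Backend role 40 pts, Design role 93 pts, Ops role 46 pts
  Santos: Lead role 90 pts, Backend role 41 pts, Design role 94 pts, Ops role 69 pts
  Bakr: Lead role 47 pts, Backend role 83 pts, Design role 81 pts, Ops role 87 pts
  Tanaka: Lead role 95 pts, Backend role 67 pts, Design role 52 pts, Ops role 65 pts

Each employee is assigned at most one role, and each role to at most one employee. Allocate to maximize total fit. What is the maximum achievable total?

Maximum total: 340 pts

Optimal: Delgado→Design role (93 pts), Santos→Ops role (69 pts), Bakr→Backend role (83 pts), Tanaka→Lead role (95 pts) — total 93+69+83+95 = 340 pts.
Row-greedy (each employee in turn takes its best remaining role) gives 337 pts, worse by 3.
Next-best assignment: Delgado→Design role, Santos→Lead role, Bakr→Ops role, Tanaka→Backend role = 337 pts.
Checked against all permutations: 340 pts is optimal.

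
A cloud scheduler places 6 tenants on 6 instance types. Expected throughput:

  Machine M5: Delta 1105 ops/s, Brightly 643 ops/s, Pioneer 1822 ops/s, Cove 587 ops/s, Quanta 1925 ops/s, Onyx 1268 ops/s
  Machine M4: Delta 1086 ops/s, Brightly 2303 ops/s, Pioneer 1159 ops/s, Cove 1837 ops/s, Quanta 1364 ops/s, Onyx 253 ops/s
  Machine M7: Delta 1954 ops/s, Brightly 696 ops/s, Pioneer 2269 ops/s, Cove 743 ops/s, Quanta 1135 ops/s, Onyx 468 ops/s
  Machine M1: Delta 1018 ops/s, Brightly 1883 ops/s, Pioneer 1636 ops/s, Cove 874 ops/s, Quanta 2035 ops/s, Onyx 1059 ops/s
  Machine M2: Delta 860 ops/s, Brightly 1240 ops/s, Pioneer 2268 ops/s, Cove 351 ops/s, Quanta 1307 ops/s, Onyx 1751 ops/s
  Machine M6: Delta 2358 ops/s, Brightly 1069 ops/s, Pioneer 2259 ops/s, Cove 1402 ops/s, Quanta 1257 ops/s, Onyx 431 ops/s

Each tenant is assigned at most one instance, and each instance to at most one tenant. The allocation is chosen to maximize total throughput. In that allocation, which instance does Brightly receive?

Brightly receives Machine M1.

Optimal: Delta→Machine M6 (2358 ops/s), Brightly→Machine M1 (1883 ops/s), Pioneer→Machine M7 (2269 ops/s), Cove→Machine M4 (1837 ops/s), Quanta→Machine M5 (1925 ops/s), Onyx→Machine M2 (1751 ops/s) — total 2358+1883+2269+1837+1925+1751 = 12023 ops/s.
Max-entry greedy (repeatedly take the single best remaining cell) gives 11303 ops/s, worse by 720.
Next-best assignment: Delta→Machine M7, Brightly→Machine M1, Pioneer→Machine M6, Cove→Machine M4, Quanta→Machine M5, Onyx→Machine M2 = 11609 ops/s.
Swapping Onyx↔Delta (Onyx→Machine M6 431 ops/s, Delta→Machine M2 860 ops/s) loses 2818.
Brightly's own top instance is Machine M4 (2303 ops/s), but forcing Brightly→Machine M4 and reassigning the rest optimally gives only 11480 ops/s — worse by 543.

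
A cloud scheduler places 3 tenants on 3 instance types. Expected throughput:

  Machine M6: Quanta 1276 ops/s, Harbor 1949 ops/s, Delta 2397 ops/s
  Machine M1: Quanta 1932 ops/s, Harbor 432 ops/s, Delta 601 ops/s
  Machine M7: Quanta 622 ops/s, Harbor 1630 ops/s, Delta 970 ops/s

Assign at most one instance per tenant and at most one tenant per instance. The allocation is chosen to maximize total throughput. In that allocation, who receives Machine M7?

Harbor receives Machine M7.

Treat this as an assignment problem: match each tenant to one instance.
Optimal: Quanta→Machine M1 (1932 ops/s), Harbor→Machine M7 (1630 ops/s), Delta→Machine M6 (2397 ops/s) — total 1932+1630+2397 = 5959 ops/s.
Row-greedy (each tenant in turn takes its best remaining instance) gives 4851 ops/s, worse by 1108.
Swapping Delta↔Quanta (Delta→Machine M1 601 ops/s, Quanta→Machine M6 1276 ops/s) loses 2452.
No other one-to-one assignment exceeds 5959 ops/s.
Harbor's own top instance is Machine M6 (1949 ops/s), but forcing Harbor→Machine M6 and reassigning the rest optimally gives only 4851 ops/s — worse by 1108.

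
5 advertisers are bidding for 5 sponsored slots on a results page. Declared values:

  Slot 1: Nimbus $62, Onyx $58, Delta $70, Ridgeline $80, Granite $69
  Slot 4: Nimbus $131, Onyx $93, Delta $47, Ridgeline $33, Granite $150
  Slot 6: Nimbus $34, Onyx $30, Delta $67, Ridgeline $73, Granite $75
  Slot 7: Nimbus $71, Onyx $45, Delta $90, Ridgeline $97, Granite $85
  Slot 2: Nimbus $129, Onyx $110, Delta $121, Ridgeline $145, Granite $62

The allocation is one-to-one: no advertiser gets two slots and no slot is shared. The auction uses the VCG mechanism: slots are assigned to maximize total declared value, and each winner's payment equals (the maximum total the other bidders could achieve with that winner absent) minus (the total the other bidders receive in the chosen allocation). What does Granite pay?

Efficient allocation: Nimbus→Slot 2 ($129), Onyx→Slot 1 ($58), Delta→Slot 6 ($67), Ridgeline→Slot 7 ($97), Granite→Slot 4 ($150); total welfare W = $501.
Granite receives Slot 4 at value $150, so the others get W − 150 = $351.
Without Granite: best allocation of the remaining 4 bidders over all 5 slots is Nimbus→Slot 4 ($131), Onyx→Slot 1 ($58), Delta→Slot 7 ($90), Ridgeline→Slot 2 ($145), total $424.
VCG payment = (others' best without Granite) − (others' welfare with Granite) = 424 − 351 = $73.

Granite pays $73.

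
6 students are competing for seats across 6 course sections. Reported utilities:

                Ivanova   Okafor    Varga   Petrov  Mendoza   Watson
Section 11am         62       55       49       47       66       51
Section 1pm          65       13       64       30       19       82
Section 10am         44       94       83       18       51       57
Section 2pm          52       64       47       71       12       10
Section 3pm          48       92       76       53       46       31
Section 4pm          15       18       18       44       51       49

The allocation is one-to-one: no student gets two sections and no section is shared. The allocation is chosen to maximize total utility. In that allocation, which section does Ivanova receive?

Ivanova receives Section 11am.

Optimal: Ivanova→Section 11am (62 points), Okafor→Section 3pm (92 points), Varga→Section 10am (83 points), Petrov→Section 2pm (71 points), Mendoza→Section 4pm (51 points), Watson→Section 1pm (82 points) — total 62+92+83+71+51+82 = 441 points.
Max-entry greedy (repeatedly take the single best remaining cell) gives 404 points, worse by 37.
Next-best assignment: Ivanova→Section 11am, Okafor→Section 10am, Varga→Section 3pm, Petrov→Section 2pm, Mendoza→Section 4pm, Watson→Section 1pm = 436 points.
Ivanova's own top section is Section 1pm (65 points), but forcing Ivanova→Section 1pm and reassigning the rest optimally gives only 426 points — worse by 15.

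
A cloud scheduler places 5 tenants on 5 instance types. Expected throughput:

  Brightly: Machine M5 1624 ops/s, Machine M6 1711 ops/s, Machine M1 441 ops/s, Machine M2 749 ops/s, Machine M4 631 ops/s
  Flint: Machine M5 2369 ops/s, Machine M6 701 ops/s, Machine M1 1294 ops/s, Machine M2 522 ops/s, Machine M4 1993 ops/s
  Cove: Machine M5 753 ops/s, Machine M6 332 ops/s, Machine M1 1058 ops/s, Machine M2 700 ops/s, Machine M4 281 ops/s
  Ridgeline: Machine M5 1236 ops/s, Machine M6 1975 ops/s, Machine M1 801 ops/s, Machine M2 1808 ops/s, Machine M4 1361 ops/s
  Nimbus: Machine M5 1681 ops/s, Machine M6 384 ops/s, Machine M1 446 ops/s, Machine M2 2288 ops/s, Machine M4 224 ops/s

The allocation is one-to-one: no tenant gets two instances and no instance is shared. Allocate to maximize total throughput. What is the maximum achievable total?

Maximum total: 8938 ops/s

Treat this as an assignment problem: match each tenant to one instance.
Optimal: Brightly→Machine M5 (1624 ops/s), Flint→Machine M4 (1993 ops/s), Cove→Machine M1 (1058 ops/s), Ridgeline→Machine M6 (1975 ops/s), Nimbus→Machine M2 (2288 ops/s) — total 1624+1993+1058+1975+2288 = 8938 ops/s.
No other one-to-one assignment exceeds 8938 ops/s.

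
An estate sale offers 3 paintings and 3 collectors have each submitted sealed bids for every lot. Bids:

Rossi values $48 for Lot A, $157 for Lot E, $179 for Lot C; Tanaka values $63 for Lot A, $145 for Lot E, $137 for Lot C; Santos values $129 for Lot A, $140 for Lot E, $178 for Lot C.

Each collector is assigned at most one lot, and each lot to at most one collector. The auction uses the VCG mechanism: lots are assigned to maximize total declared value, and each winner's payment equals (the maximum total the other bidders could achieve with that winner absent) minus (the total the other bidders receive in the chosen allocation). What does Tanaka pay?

Efficient allocation: Rossi→Lot C ($179), Tanaka→Lot E ($145), Santos→Lot A ($129); total welfare W = $453.
Tanaka receives Lot E at value $145, so the others get W − 145 = $308.
Without Tanaka: best allocation of the remaining 2 bidders over all 3 lots is Rossi→Lot E ($157), Santos→Lot C ($178), total $335.
VCG payment = (others' best without Tanaka) − (others' welfare with Tanaka) = 335 − 308 = $27.

Tanaka pays $27.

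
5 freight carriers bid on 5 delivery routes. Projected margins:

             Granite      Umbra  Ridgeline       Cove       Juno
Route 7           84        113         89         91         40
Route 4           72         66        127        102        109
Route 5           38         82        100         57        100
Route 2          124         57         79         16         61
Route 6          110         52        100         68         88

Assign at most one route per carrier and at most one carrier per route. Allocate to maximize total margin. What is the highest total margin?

Optimal: Granite→Route 2 ($124k), Umbra→Route 7 ($113k), Ridgeline→Route 6 ($100k), Cove→Route 4 ($102k), Juno→Route 5 ($100k) — total 124+113+100+102+100 = $539k.
Row-greedy (each carrier in turn takes its best remaining route) gives $532k, worse by 7.

Max total: $539k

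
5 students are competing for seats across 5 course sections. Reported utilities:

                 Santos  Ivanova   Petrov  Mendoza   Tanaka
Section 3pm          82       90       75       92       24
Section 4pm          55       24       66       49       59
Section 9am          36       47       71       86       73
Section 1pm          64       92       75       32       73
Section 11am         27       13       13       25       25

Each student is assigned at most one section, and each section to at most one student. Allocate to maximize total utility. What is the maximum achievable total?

Optimal: Santos→Section 3pm (82 points), Ivanova→Section 1pm (92 points), Petrov→Section 4pm (66 points), Mendoza→Section 9am (86 points), Tanaka→Section 11am (25 points) — total 82+92+66+86+25 = 351 points.
Max-entry greedy (repeatedly take the single best remaining cell) gives 350 points, worse by 1.
Next-best assignment: Santos→Section 11am, Ivanova→Section 1pm, Petrov→Section 4pm, Mendoza→Section 3pm, Tanaka→Section 9am = 350 points.
No other one-to-one assignment exceeds 351 points.

Max total: 351 points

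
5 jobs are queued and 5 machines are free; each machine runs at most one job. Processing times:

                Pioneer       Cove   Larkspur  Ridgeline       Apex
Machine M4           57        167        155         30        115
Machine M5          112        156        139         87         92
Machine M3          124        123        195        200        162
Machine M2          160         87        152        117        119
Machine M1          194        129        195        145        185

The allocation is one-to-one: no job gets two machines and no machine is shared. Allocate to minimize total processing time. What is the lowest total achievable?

Minimum total: 527 min

Treat this as an assignment problem: match each job to one machine.
Optimal: Pioneer→Machine M3 (124 min), Cove→Machine M1 (129 min), Larkspur→Machine M2 (152 min), Ridgeline→Machine M4 (30 min), Apex→Machine M5 (92 min) — total 124+129+152+30+92 = 527 min.
Column-greedy (each machine in turn goes to its cheapest remaining job) gives 591 min, worse by 64.
Next-best assignment: Pioneer→Machine M3, Cove→Machine M2, Larkspur→Machine M1, Ridgeline→Machine M4, Apex→Machine M5 = 528 min.
Every other assignment is strictly worse.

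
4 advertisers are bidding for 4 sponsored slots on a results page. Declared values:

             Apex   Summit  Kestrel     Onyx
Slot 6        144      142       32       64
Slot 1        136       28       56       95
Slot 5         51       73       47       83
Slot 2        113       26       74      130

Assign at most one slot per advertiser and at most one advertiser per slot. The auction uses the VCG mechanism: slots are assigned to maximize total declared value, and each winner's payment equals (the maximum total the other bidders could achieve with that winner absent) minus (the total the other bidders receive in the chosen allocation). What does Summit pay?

Efficient allocation: Apex→Slot 1 ($136), Summit→Slot 6 ($142), Kestrel→Slot 5 ($47), Onyx→Slot 2 ($130); total welfare W = $455.
Summit receives Slot 6 at value $142, so the others get W − 142 = $313.
Without Summit: best allocation of the remaining 3 bidders over all 4 slots is Apex→Slot 6 ($144), Kestrel→Slot 1 ($56), Onyx→Slot 2 ($130), total $330.
VCG payment = (others' best without Summit) − (others' welfare with Summit) = 330 − 313 = $17.

Summit pays $17.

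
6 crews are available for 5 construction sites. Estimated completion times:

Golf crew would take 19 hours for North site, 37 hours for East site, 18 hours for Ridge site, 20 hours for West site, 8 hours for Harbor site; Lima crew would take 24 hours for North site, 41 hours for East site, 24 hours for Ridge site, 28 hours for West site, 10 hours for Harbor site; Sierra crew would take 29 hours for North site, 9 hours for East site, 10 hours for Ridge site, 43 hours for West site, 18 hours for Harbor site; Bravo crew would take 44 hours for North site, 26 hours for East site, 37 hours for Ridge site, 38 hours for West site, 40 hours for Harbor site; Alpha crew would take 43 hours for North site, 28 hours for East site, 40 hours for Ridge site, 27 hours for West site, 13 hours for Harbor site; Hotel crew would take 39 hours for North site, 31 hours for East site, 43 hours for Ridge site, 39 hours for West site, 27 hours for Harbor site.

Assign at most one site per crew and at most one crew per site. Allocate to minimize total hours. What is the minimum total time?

Optimal: Golf crew→North site (19 hours), Bravo crew→East site (26 hours), Sierra crew→Ridge site (10 hours), Alpha crew→West site (27 hours), Lima crew→Harbor site (10 hours) — total 19+26+10+27+10 = 92 hours.
Min-entry greedy (repeatedly take the single cheapest remaining cell) gives 105 hours, worse by 13.
No other one-to-one assignment undercuts 92 hours.

Minimum total: 92 hours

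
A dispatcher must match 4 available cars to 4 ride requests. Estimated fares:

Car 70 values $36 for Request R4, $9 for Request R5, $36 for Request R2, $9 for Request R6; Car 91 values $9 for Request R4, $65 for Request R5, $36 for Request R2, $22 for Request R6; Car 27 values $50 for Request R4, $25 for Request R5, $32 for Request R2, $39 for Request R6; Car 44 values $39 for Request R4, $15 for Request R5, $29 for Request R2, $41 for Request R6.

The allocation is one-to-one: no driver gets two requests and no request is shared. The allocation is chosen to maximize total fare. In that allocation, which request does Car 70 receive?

Car 70 receives Request R2.

Optimal: Car 70→Request R2 ($36), Car 91→Request R5 ($65), Car 27→Request R4 ($50), Car 44→Request R6 ($41) — total 36+65+50+41 = $192.
Row-greedy (each driver in turn takes its best remaining request) gives $169, worse by 23.
Next-best assignment: Car 70→Request R2, Car 91→Request R5, Car 27→Request R6, Car 44→Request R4 = $179.
Checked against all permutations: $192 is optimal.
Car 70's own top request is Request R4 ($36), but forcing Car 70→Request R4 and reassigning the rest optimally gives only $174 — worse by 18.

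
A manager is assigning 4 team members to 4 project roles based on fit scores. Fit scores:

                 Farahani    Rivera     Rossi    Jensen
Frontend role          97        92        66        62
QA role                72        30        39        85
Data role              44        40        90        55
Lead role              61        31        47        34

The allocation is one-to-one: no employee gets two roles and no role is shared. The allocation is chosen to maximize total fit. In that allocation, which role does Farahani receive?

This is the linear assignment problem.
Optimal: Farahani→Lead role (61 pts), Rivera→Frontend role (92 pts), Rossi→Data role (90 pts), Jensen→QA role (85 pts) — total 61+92+90+85 = 328 pts.
Max-entry greedy (repeatedly take the single best remaining cell) gives 303 pts, worse by 25.
Next-best assignment: Farahani→Frontend role, Rivera→Lead role, Rossi→Data role, Jensen→QA role = 303 pts.
Farahani's own top role is Frontend role (97 pts), but forcing Farahani→Frontend role and reassigning the rest optimally gives only 303 pts — worse by 25.

Farahani receives Lead role.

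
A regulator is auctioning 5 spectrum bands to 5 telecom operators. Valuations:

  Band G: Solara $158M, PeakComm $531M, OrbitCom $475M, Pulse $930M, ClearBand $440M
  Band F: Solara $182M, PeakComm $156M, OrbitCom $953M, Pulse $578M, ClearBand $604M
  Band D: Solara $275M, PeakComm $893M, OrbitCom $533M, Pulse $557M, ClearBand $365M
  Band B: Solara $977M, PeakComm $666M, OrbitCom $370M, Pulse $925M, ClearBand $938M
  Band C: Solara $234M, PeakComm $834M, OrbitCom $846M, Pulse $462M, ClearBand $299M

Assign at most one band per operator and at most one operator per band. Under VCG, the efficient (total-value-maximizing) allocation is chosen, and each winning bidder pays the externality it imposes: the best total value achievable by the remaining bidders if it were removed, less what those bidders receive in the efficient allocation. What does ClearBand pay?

ClearBand pays $107M.

Efficient allocation: Solara→Band B ($977M), PeakComm→Band D ($893M), OrbitCom→Band C ($846M), Pulse→Band G ($930M), ClearBand→Band F ($604M); total welfare W = $4250M.
ClearBand receives Band F at value $604M, so the others get W − 604 = $3646M.
Without ClearBand: best allocation of the remaining 4 bidders over all 5 bands is Solara→Band B ($977M), PeakComm→Band D ($893M), OrbitCom→Band F ($953M), Pulse→Band G ($930M), total $3753M.
VCG payment = (others' best without ClearBand) − (others' welfare with ClearBand) = 3753 − 3646 = $107M.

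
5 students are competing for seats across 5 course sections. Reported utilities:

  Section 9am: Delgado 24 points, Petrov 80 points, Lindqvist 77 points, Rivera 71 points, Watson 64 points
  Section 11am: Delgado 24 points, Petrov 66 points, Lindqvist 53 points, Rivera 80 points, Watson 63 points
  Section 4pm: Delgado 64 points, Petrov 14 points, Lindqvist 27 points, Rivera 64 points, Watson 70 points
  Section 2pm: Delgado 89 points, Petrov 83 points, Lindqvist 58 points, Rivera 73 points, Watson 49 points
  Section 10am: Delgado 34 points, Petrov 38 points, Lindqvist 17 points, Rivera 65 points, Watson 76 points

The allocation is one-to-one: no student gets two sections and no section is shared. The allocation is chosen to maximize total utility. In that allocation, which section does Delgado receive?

Delgado receives Section 4pm.

This is a one-to-one assignment (maximum-weight bipartite matching).
Optimal: Delgado→Section 4pm (64 points), Petrov→Section 2pm (83 points), Lindqvist→Section 9am (77 points), Rivera→Section 11am (80 points), Watson→Section 10am (76 points) — total 64+83+77+80+76 = 380 points.
Row-greedy (each student in turn takes its best remaining section) gives 357 points, worse by 23.
No other one-to-one assignment exceeds 380 points.
Delgado's own top section is Section 2pm (89 points), but forcing Delgado→Section 2pm and reassigning the rest optimally gives only 372 points — worse by 8.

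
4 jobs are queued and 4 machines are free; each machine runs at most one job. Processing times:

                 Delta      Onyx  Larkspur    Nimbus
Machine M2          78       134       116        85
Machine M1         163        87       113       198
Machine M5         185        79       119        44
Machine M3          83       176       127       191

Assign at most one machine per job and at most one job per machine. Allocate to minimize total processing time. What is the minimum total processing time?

Min total: 330 min

Optimal: Delta→Machine M3 (83 min), Onyx→Machine M1 (87 min), Larkspur→Machine M2 (116 min), Nimbus→Machine M5 (44 min) — total 83+87+116+44 = 330 min.
Column-greedy (each machine in turn goes to its cheapest remaining job) gives 336 min, worse by 6.
Checked against all permutations: 330 min is optimal.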